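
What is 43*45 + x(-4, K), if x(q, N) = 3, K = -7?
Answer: 1938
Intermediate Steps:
43*45 + x(-4, K) = 43*45 + 3 = 1935 + 3 = 1938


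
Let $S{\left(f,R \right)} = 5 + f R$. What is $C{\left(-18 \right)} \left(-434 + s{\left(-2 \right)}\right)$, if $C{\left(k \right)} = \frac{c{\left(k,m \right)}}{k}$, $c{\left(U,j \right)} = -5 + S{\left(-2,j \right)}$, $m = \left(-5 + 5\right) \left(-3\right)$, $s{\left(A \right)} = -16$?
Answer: $0$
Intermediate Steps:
$S{\left(f,R \right)} = 5 + R f$
$m = 0$ ($m = 0 \left(-3\right) = 0$)
$c{\left(U,j \right)} = - 2 j$ ($c{\left(U,j \right)} = -5 + \left(5 + j \left(-2\right)\right) = -5 - \left(-5 + 2 j\right) = - 2 j$)
$C{\left(k \right)} = 0$ ($C{\left(k \right)} = \frac{\left(-2\right) 0}{k} = \frac{0}{k} = 0$)
$C{\left(-18 \right)} \left(-434 + s{\left(-2 \right)}\right) = 0 \left(-434 - 16\right) = 0 \left(-450\right) = 0$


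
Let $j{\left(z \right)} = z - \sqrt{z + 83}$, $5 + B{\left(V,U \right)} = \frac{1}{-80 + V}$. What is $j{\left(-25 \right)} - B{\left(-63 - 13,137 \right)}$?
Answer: $- \frac{3119}{156} - \sqrt{58} \approx -27.609$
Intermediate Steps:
$B{\left(V,U \right)} = -5 + \frac{1}{-80 + V}$
$j{\left(z \right)} = z - \sqrt{83 + z}$
$j{\left(-25 \right)} - B{\left(-63 - 13,137 \right)} = \left(-25 - \sqrt{83 - 25}\right) - \frac{401 - 5 \left(-63 - 13\right)}{-80 - 76} = \left(-25 - \sqrt{58}\right) - \frac{401 - 5 \left(-63 - 13\right)}{-80 - 76} = \left(-25 - \sqrt{58}\right) - \frac{401 - -380}{-80 - 76} = \left(-25 - \sqrt{58}\right) - \frac{401 + 380}{-156} = \left(-25 - \sqrt{58}\right) - \left(- \frac{1}{156}\right) 781 = \left(-25 - \sqrt{58}\right) - - \frac{781}{156} = \left(-25 - \sqrt{58}\right) + \frac{781}{156} = - \frac{3119}{156} - \sqrt{58}$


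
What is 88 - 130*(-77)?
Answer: 10098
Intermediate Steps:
88 - 130*(-77) = 88 + 10010 = 10098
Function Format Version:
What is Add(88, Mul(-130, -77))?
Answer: 10098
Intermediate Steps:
Add(88, Mul(-130, -77)) = Add(88, 10010) = 10098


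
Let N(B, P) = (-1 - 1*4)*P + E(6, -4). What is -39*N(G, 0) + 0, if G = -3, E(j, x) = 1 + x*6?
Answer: 897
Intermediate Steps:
E(j, x) = 1 + 6*x
N(B, P) = -23 - 5*P (N(B, P) = (-1 - 1*4)*P + (1 + 6*(-4)) = (-1 - 4)*P + (1 - 24) = -5*P - 23 = -23 - 5*P)
-39*N(G, 0) + 0 = -39*(-23 - 5*0) + 0 = -39*(-23 + 0) + 0 = -39*(-23) + 0 = 897 + 0 = 897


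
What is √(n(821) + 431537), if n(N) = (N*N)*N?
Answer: √553819198 ≈ 23533.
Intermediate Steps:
n(N) = N³ (n(N) = N²*N = N³)
√(n(821) + 431537) = √(821³ + 431537) = √(553387661 + 431537) = √553819198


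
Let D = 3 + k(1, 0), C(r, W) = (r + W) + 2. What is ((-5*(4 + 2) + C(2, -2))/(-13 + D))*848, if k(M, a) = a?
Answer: 11872/5 ≈ 2374.4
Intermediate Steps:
C(r, W) = 2 + W + r (C(r, W) = (W + r) + 2 = 2 + W + r)
D = 3 (D = 3 + 0 = 3)
((-5*(4 + 2) + C(2, -2))/(-13 + D))*848 = ((-5*(4 + 2) + (2 - 2 + 2))/(-13 + 3))*848 = ((-5*6 + 2)/(-10))*848 = ((-30 + 2)*(-1/10))*848 = -28*(-1/10)*848 = (14/5)*848 = 11872/5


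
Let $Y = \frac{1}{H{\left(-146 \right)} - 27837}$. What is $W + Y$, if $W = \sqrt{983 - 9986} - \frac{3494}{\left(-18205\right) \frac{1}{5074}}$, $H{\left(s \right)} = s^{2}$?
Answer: $\frac{115607895471}{118714805} + i \sqrt{9003} \approx 973.83 + 94.884 i$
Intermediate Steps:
$Y = - \frac{1}{6521}$ ($Y = \frac{1}{\left(-146\right)^{2} - 27837} = \frac{1}{21316 - 27837} = \frac{1}{-6521} = - \frac{1}{6521} \approx -0.00015335$)
$W = \frac{17728556}{18205} + i \sqrt{9003}$ ($W = \sqrt{-9003} - \frac{3494}{\left(-18205\right) \frac{1}{5074}} = i \sqrt{9003} - \frac{3494}{- \frac{18205}{5074}} = i \sqrt{9003} - - \frac{17728556}{18205} = i \sqrt{9003} + \frac{17728556}{18205} = \frac{17728556}{18205} + i \sqrt{9003} \approx 973.83 + 94.884 i$)
$W + Y = \left(\frac{17728556}{18205} + i \sqrt{9003}\right) - \frac{1}{6521} = \frac{115607895471}{118714805} + i \sqrt{9003}$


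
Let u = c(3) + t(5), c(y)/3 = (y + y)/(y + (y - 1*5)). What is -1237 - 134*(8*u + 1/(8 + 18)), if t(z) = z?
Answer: -336676/13 ≈ -25898.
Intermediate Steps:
c(y) = 6*y/(-5 + 2*y) (c(y) = 3*((y + y)/(y + (y - 1*5))) = 3*((2*y)/(y + (y - 5))) = 3*((2*y)/(y + (-5 + y))) = 3*((2*y)/(-5 + 2*y)) = 3*(2*y/(-5 + 2*y)) = 6*y/(-5 + 2*y))
u = 23 (u = 6*3/(-5 + 2*3) + 5 = 6*3/(-5 + 6) + 5 = 6*3/1 + 5 = 6*3*1 + 5 = 18 + 5 = 23)
-1237 - 134*(8*u + 1/(8 + 18)) = -1237 - 134*(8*23 + 1/(8 + 18)) = -1237 - 134*(184 + 1/26) = -1237 - 134*4785/26 = -1237 - 320595/13 = -336676/13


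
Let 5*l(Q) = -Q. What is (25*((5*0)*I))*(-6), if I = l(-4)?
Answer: 0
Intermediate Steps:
l(Q) = -Q/5 (l(Q) = (-Q)/5 = -Q/5)
I = 4/5 (I = -1/5*(-4) = 4/5 ≈ 0.80000)
(25*((5*0)*I))*(-6) = (25*((5*0)*(4/5)))*(-6) = (25*(0*(4/5)))*(-6) = (25*0)*(-6) = 0*(-6) = 0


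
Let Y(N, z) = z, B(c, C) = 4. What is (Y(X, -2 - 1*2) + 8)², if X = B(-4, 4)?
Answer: 16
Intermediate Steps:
X = 4
(Y(X, -2 - 1*2) + 8)² = ((-2 - 1*2) + 8)² = ((-2 - 2) + 8)² = (-4 + 8)² = 4² = 16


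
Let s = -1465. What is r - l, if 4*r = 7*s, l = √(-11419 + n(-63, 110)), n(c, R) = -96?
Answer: -10255/4 - 7*I*√235 ≈ -2563.8 - 107.31*I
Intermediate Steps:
l = 7*I*√235 (l = √(-11419 - 96) = √(-11515) = 7*I*√235 ≈ 107.31*I)
r = -10255/4 (r = (7*(-1465))/4 = (¼)*(-10255) = -10255/4 ≈ -2563.8)
r - l = -10255/4 - 7*I*√235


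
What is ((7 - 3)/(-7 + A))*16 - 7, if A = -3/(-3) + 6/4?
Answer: -191/9 ≈ -21.222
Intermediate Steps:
A = 5/2 (A = -3*(-⅓) + 6*(¼) = 1 + 3/2 = 5/2 ≈ 2.5000)
((7 - 3)/(-7 + A))*16 - 7 = ((7 - 3)/(-7 + 5/2))*16 - 7 = (4/(-9/2))*16 - 7 = (4*(-2/9))*16 - 7 = -8/9*16 - 7 = -128/9 - 7 = -191/9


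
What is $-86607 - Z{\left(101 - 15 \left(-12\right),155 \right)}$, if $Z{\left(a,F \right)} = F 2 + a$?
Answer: $-87198$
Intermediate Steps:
$Z{\left(a,F \right)} = a + 2 F$ ($Z{\left(a,F \right)} = 2 F + a = a + 2 F$)
$-86607 - Z{\left(101 - 15 \left(-12\right),155 \right)} = -86607 - \left(\left(101 - 15 \left(-12\right)\right) + 2 \cdot 155\right) = -86607 - \left(\left(101 - -180\right) + 310\right) = -86607 - \left(\left(101 + 180\right) + 310\right) = -86607 - \left(281 + 310\right) = -86607 - 591 = -87198$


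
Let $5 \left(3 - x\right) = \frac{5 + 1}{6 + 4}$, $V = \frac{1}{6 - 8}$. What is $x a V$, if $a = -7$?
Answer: $\frac{252}{25} \approx 10.08$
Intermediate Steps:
$V = - \frac{1}{2}$ ($V = \frac{1}{-2} = - \frac{1}{2} \approx -0.5$)
$x = \frac{72}{25}$ ($x = 3 - \frac{\left(5 + 1\right) \frac{1}{6 + 4}}{5} = 3 - \frac{6 \cdot \frac{1}{10}}{5} = 3 - \frac{3}{25} = \frac{72}{25} \approx 2.88$)
$x a V = \frac{72}{25} \left(-7\right) \left(- \frac{1}{2}\right) = \left(- \frac{504}{25}\right) \left(- \frac{1}{2}\right) = \frac{252}{25}$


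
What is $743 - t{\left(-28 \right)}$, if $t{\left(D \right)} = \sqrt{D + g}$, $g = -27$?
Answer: $743 - i \sqrt{55} \approx 743.0 - 7.4162 i$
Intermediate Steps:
$t{\left(D \right)} = \sqrt{-27 + D}$ ($t{\left(D \right)} = \sqrt{D - 27} = \sqrt{-27 + D}$)
$743 - t{\left(-28 \right)} = 743 - \sqrt{-27 - 28} = 743 - \sqrt{-55} = 743 - i \sqrt{55}$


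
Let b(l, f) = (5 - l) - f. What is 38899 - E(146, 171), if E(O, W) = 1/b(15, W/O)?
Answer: 63444415/1631 ≈ 38899.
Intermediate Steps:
b(l, f) = 5 - f - l
E(O, W) = 1/(-10 - W/O) (E(O, W) = 1/(5 - W/O - 1*15) = 1/(5 - W/O - 15) = 1/(-10 - W/O))
38899 - E(146, 171) = 38899 - (-1)*146/(171 + 10*146) = 38899 - (-1)*146/(171 + 1460) = 38899 - (-1)*146/1631 = 38899 - 1*(-146/1631) = 38899 + 146/1631 = 63444415/1631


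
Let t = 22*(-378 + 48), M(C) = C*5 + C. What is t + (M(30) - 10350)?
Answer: -17430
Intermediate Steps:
M(C) = 6*C (M(C) = 5*C + C = 6*C)
t = -7260 (t = 22*(-330) = -7260)
t + (M(30) - 10350) = -7260 + (6*30 - 10350) = -7260 + (180 - 10350) = -7260 - 10170 = -17430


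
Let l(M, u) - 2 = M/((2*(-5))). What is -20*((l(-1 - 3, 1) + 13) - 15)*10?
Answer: -80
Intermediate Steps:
l(M, u) = 2 - M/10 (l(M, u) = 2 + M/((2*(-5))) = 2 + M/(-10) = 2 + M*(-⅒) = 2 - M/10)
-20*((l(-1 - 3, 1) + 13) - 15)*10 = -20*(((2 - (-1 - 3)/10) + 13) - 15)*10 = -20*(((2 - ⅒*(-4)) + 13) - 15)*10 = -20*(((2 + ⅖) + 13) - 15)*10 = -20*((12/5 + 13) - 15)*10 = -20*(77/5 - 15)*10 = -20*⅖*10 = -8*10 = -80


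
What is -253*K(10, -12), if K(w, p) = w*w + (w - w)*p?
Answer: -25300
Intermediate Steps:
K(w, p) = w² (K(w, p) = w² + 0*p = w² + 0 = w²)
-253*K(10, -12) = -253*10² = -253*100 = -25300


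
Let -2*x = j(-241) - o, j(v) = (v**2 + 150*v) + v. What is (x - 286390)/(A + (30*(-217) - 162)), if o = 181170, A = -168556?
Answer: 103325/87614 ≈ 1.1793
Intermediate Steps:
j(v) = v**2 + 151*v
x = 79740 (x = -(-241*(151 - 241) - 1*181170)/2 = -(-241*(-90) - 181170)/2 = -(21690 - 181170)/2 = -1/2*(-159480) = 79740)
(x - 286390)/(A + (30*(-217) - 162)) = (79740 - 286390)/(-168556 + (30*(-217) - 162)) = -206650/(-168556 + (-6510 - 162)) = -206650/(-168556 - 6672) = -206650/(-175228) = -206650*(-1/175228) = 103325/87614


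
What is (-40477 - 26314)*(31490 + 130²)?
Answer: -3232016490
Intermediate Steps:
(-40477 - 26314)*(31490 + 130²) = -66791*(31490 + 16900) = -66791*48390 = -3232016490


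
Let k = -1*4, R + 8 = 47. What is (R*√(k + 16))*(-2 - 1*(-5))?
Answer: 234*√3 ≈ 405.30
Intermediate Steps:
R = 39 (R = -8 + 47 = 39)
k = -4
(R*√(k + 16))*(-2 - 1*(-5)) = (39*√(-4 + 16))*(-2 - 1*(-5)) = (39*√12)*(-2 + 5) = (39*(2*√3))*3 = (78*√3)*3 = 234*√3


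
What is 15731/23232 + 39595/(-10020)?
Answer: -12704107/3879744 ≈ -3.2745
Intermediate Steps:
15731/23232 + 39595/(-10020) = 15731*(1/23232) + 39595*(-1/10020) = 15731/23232 - 7919/2004 = -12704107/3879744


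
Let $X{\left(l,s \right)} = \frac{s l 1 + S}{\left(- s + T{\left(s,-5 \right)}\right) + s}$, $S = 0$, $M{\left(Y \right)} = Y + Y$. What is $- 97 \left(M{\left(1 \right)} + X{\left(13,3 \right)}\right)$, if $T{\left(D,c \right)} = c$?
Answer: $\frac{2813}{5} \approx 562.6$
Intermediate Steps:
$M{\left(Y \right)} = 2 Y$
$X{\left(l,s \right)} = - \frac{l s}{5}$ ($X{\left(l,s \right)} = \frac{s l 1 + 0}{\left(- s - 5\right) + s} = \frac{l s 1 + 0}{\left(-5 - s\right) + s} = \frac{l s + 0}{-5} = l s \left(- \frac{1}{5}\right) = - \frac{l s}{5}$)
$- 97 \left(M{\left(1 \right)} + X{\left(13,3 \right)}\right) = - 97 \left(2 \cdot 1 - \frac{13}{5} \cdot 3\right) = - 97 \left(2 - \frac{39}{5}\right) = \left(-97\right) \left(- \frac{29}{5}\right) = \frac{2813}{5}$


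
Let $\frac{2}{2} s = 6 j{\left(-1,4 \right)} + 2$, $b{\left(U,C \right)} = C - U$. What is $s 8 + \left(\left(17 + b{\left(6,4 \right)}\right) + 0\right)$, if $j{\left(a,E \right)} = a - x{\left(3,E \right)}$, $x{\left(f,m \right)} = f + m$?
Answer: $-353$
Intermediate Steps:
$j{\left(a,E \right)} = -3 + a - E$ ($j{\left(a,E \right)} = a - \left(3 + E\right) = -3 + a - E$)
$s = -46$ ($s = 6 \left(-3 - 1 - 4\right) + 2 = 6 \left(-8\right) + 2 = -48 + 2 = -46$)
$s 8 + \left(\left(17 + b{\left(6,4 \right)}\right) + 0\right) = \left(-46\right) 8 + \left(\left(17 + \left(4 - 6\right)\right) + 0\right) = -368 + \left(\left(17 + \left(4 - 6\right)\right) + 0\right) = -368 + \left(\left(17 - 2\right) + 0\right) = -368 + \left(15 + 0\right) = -368 + 15 = -353$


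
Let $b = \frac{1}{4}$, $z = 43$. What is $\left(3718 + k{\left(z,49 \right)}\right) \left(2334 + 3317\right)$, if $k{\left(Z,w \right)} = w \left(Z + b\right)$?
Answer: $\frac{131945199}{4} \approx 3.2986 \cdot 10^{7}$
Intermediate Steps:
$b = \frac{1}{4} \approx 0.25$
$k{\left(Z,w \right)} = w \left(\frac{1}{4} + Z\right)$ ($k{\left(Z,w \right)} = w \left(Z + \frac{1}{4}\right) = w \left(\frac{1}{4} + Z\right)$)
$\left(3718 + k{\left(z,49 \right)}\right) \left(2334 + 3317\right) = \left(3718 + 49 \left(\frac{1}{4} + 43\right)\right) \left(2334 + 3317\right) = \left(3718 + 49 \cdot \frac{173}{4}\right) 5651 = \left(3718 + \frac{8477}{4}\right) 5651 = \frac{23349}{4} \cdot 5651 = \frac{131945199}{4}$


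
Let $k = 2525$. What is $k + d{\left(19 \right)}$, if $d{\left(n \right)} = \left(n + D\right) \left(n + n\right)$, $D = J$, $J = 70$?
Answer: $5907$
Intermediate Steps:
$D = 70$
$d{\left(n \right)} = 2 n \left(70 + n\right)$ ($d{\left(n \right)} = \left(n + 70\right) \left(n + n\right) = \left(70 + n\right) 2 n = 2 n \left(70 + n\right)$)
$k + d{\left(19 \right)} = 2525 + 2 \cdot 19 \left(70 + 19\right) = 2525 + 2 \cdot 19 \cdot 89 = 2525 + 3382 = 5907$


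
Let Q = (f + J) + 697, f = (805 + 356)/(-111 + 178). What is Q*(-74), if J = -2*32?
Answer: -3224328/67 ≈ -48124.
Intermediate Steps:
f = 1161/67 ≈ 17.328
J = -64
Q = 43572/67 (Q = (1161/67 - 64) + 697 = -3127/67 + 697 = 43572/67 ≈ 650.33)
Q*(-74) = (43572/67)*(-74) = -3224328/67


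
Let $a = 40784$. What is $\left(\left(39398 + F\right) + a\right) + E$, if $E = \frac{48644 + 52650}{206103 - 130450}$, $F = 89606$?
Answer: $\frac{12845072858}{75653} \approx 1.6979 \cdot 10^{5}$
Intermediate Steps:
$E = \frac{101294}{75653} \approx 1.3389$
$\left(\left(39398 + F\right) + a\right) + E = \left(\left(39398 + 89606\right) + 40784\right) + \frac{101294}{75653} = \left(129004 + 40784\right) + \frac{101294}{75653} = 169788 + \frac{101294}{75653} = \frac{12845072858}{75653}$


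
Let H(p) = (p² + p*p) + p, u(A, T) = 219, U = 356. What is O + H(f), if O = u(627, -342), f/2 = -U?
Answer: 1013395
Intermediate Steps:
f = -712 (f = 2*(-1*356) = 2*(-356) = -712)
O = 219
H(p) = p + 2*p² (H(p) = (p² + p²) + p = 2*p² + p = p + 2*p²)
O + H(f) = 219 - 712*(1 + 2*(-712)) = 219 - 712*(1 - 1424) = 219 - 712*(-1423) = 219 + 1013176 = 1013395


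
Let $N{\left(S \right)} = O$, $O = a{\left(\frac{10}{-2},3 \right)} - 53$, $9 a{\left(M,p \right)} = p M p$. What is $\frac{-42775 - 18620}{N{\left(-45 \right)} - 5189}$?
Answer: $\frac{20465}{1749} \approx 11.701$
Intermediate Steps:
$a{\left(M,p \right)} = \frac{M p^{2}}{9}$ ($a{\left(M,p \right)} = \frac{p M p}{9} = \frac{M p p}{9} = \frac{M p^{2}}{9}$)
$O = -58$ ($O = \frac{\frac{10}{-2} \cdot 3^{2}}{9} - 53 = \frac{1}{9} \cdot 10 \left(- \frac{1}{2}\right) 9 - 53 = \frac{1}{9} \left(-5\right) 9 - 53 = -5 - 53 = -58$)
$N{\left(S \right)} = -58$
$\frac{-42775 - 18620}{N{\left(-45 \right)} - 5189} = \frac{-42775 - 18620}{-58 - 5189} = - \frac{61395}{-5247} = \left(-61395\right) \left(- \frac{1}{5247}\right) = \frac{20465}{1749}$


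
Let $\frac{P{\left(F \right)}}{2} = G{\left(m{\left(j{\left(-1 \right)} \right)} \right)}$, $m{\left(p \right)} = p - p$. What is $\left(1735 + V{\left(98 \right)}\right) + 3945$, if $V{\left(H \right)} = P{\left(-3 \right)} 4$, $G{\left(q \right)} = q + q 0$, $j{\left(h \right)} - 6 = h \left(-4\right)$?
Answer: $5680$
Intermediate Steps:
$j{\left(h \right)} = 6 - 4 h$ ($j{\left(h \right)} = 6 + h \left(-4\right) = 6 - 4 h$)
$m{\left(p \right)} = 0$
$G{\left(q \right)} = q$ ($G{\left(q \right)} = q + 0 = q$)
$P{\left(F \right)} = 0$ ($P{\left(F \right)} = 2 \cdot 0 = 0$)
$V{\left(H \right)} = 0$ ($V{\left(H \right)} = 0 \cdot 4 = 0$)
$\left(1735 + V{\left(98 \right)}\right) + 3945 = \left(1735 + 0\right) + 3945 = 1735 + 3945 = 5680$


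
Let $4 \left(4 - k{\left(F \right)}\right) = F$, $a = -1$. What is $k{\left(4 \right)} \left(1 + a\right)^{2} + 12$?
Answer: $12$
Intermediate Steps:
$k{\left(F \right)} = 4 - \frac{F}{4}$
$k{\left(4 \right)} \left(1 + a\right)^{2} + 12 = \left(4 - 1\right) \left(1 - 1\right)^{2} + 12 = \left(4 - 1\right) 0^{2} + 12 = 3 \cdot 0 + 12 = 0 + 12 = 12$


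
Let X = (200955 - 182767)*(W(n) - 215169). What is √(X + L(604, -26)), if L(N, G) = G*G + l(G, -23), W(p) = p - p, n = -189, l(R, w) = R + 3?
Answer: I*√3913493119 ≈ 62558.0*I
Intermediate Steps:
l(R, w) = 3 + R
W(p) = 0
L(N, G) = 3 + G + G² (L(N, G) = G*G + (3 + G) = G² + (3 + G) = 3 + G + G²)
X = -3913493772 (X = (200955 - 182767)*(0 - 215169) = 18188*(-215169) = -3913493772)
√(X + L(604, -26)) = √(-3913493772 + (3 - 26 + (-26)²)) = √(-3913493772 + (3 - 26 + 676)) = √(-3913493772 + 653) = √(-3913493119) = I*√3913493119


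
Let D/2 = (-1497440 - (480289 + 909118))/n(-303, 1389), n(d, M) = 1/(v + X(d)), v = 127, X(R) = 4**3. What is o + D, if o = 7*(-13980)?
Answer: -1102873414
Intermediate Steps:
X(R) = 64
o = -97860
n(d, M) = 1/191 (n(d, M) = 1/(127 + 64) = 1/191)
D = -1102775554 (D = 2*((-1497440 - (480289 + 909118))/(1/191)) = 2*((-1497440 - 1*1389407)*191) = 2*((-1497440 - 1389407)*191) = 2*(-2886847*191) = 2*(-551387777) = -1102775554)
o + D = -97860 - 1102775554 = -1102873414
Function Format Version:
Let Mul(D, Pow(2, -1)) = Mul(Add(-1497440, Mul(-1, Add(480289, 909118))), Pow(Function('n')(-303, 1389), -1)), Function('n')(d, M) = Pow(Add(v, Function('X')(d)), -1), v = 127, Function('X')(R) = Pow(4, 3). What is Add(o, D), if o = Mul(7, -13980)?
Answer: -1102873414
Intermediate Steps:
Function('X')(R) = 64
o = -97860
Function('n')(d, M) = Rational(1, 191) (Function('n')(d, M) = Pow(Add(127, 64), -1) = Pow(191, -1) = Rational(1, 191))
D = -1102775554 (D = Mul(2, Mul(Add(-1497440, Mul(-1, Add(480289, 909118))), Pow(Rational(1, 191), -1))) = Mul(2, Mul(Add(-1497440, Mul(-1, 1389407)), 191)) = Mul(2, Mul(Add(-1497440, -1389407), 191)) = Mul(2, Mul(-2886847, 191)) = Mul(2, -551387777) = -1102775554)
Add(o, D) = Add(-97860, -1102775554) = -1102873414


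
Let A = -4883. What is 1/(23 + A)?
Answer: -1/4860 ≈ -0.00020576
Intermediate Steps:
1/(23 + A) = 1/(23 - 4883) = 1/(-4860) = -1/4860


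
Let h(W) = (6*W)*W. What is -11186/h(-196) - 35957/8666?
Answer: -42780013/10191216 ≈ -4.1977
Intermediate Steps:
h(W) = 6*W²
-11186/h(-196) - 35957/8666 = -11186/(6*(-196)²) - 35957/8666 = -11186/(6*38416) - 35957*1/8666 = -11186/230496 - 35957/8666 = -11186*1/230496 - 35957/8666 = -799/16464 - 35957/8666 = -42780013/10191216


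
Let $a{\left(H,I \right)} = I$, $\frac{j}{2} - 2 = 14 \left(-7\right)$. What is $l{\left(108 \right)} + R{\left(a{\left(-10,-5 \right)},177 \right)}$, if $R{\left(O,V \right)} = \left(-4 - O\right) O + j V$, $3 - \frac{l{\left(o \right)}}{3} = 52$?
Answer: $-34136$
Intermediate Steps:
$j = -192$ ($j = 4 + 2 \cdot 14 \left(-7\right) = 4 + 2 \left(-98\right) = 4 - 196 = -192$)
$l{\left(o \right)} = -147$ ($l{\left(o \right)} = 9 - 156 = -147$)
$R{\left(O,V \right)} = - 192 V + O \left(-4 - O\right)$ ($R{\left(O,V \right)} = \left(-4 - O\right) O - 192 V = O \left(-4 - O\right) - 192 V = - 192 V + O \left(-4 - O\right)$)
$l{\left(108 \right)} + R{\left(a{\left(-10,-5 \right)},177 \right)} = -147 - 33989 = -34136$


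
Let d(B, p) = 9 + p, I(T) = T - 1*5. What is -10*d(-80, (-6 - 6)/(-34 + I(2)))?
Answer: -3450/37 ≈ -93.243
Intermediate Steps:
I(T) = -5 + T (I(T) = T - 5 = -5 + T)
-10*d(-80, (-6 - 6)/(-34 + I(2))) = -10*(9 + (-6 - 6)/(-34 + (-5 + 2))) = -10*(9 - 12/(-34 - 3)) = -10*(9 - 12/(-37)) = -10*(9 - 12*(-1/37)) = -10*(9 + 12/37) = -10*345/37 = -3450/37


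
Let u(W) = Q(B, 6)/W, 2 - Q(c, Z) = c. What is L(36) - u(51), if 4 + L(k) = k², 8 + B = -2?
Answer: 21960/17 ≈ 1291.8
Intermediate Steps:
B = -10 (B = -8 - 2 = -10)
Q(c, Z) = 2 - c
u(W) = 12/W (u(W) = (2 - 1*(-10))/W = (2 + 10)/W = 12/W)
L(k) = -4 + k²
L(36) - u(51) = (-4 + 36²) - 12/51 = (-4 + 1296) - 12/51 = 1292 - 1*4/17 = 1292 - 4/17 = 21960/17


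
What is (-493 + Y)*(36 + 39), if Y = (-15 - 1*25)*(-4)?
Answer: -24975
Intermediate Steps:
Y = 160 (Y = (-15 - 25)*(-4) = -40*(-4) = 160)
(-493 + Y)*(36 + 39) = (-493 + 160)*(36 + 39) = -333*75 = -24975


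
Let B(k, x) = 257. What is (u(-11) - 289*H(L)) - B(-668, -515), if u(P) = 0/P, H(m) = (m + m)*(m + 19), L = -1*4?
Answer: 34423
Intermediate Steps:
L = -4
H(m) = 2*m*(19 + m) (H(m) = (2*m)*(19 + m) = 2*m*(19 + m))
u(P) = 0
(u(-11) - 289*H(L)) - B(-668, -515) = (0 - 578*(-4)*(19 - 4)) - 1*257 = (0 - 578*(-4)*15) - 257 = (0 - 289*(-120)) - 257 = (0 + 34680) - 257 = 34680 - 257 = 34423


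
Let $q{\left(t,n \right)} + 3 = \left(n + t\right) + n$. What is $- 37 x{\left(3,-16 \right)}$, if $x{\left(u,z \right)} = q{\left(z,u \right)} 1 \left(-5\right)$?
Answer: $-2405$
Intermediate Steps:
$q{\left(t,n \right)} = -3 + t + 2 n$ ($q{\left(t,n \right)} = -3 + \left(\left(n + t\right) + n\right) = -3 + \left(t + 2 n\right) = -3 + t + 2 n$)
$x{\left(u,z \right)} = 15 - 10 u - 5 z$ ($x{\left(u,z \right)} = \left(-3 + z + 2 u\right) 1 \left(-5\right) = \left(-3 + z + 2 u\right) \left(-5\right) = 15 - 10 u - 5 z$)
$- 37 x{\left(3,-16 \right)} = - 37 \left(15 - 30 - -80\right) = - 37 \left(15 - 30 + 80\right) = \left(-37\right) 65 = -2405$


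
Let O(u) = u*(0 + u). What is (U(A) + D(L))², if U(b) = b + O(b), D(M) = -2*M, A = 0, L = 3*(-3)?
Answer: 324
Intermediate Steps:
L = -9
O(u) = u² (O(u) = u*u = u²)
U(b) = b + b²
(U(A) + D(L))² = (0*(1 + 0) - 2*(-9))² = (0*1 + 18)² = (0 + 18)² = 18² = 324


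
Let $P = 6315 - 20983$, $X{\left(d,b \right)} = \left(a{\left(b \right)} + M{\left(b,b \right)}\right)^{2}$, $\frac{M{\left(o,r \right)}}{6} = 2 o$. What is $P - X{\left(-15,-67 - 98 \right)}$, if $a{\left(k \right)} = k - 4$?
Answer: $-4632869$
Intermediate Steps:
$M{\left(o,r \right)} = 12 o$ ($M{\left(o,r \right)} = 6 \cdot 2 o = 12 o$)
$a{\left(k \right)} = -4 + k$
$X{\left(d,b \right)} = \left(-4 + 13 b\right)^{2}$ ($X{\left(d,b \right)} = \left(\left(-4 + b\right) + 12 b\right)^{2} = \left(-4 + 13 b\right)^{2}$)
$P = -14668$ ($P = 6315 - 20983 = -14668$)
$P - X{\left(-15,-67 - 98 \right)} = -14668 - \left(-4 + 13 \left(-67 - 98\right)\right)^{2} = -14668 - \left(-4 + 13 \left(-165\right)\right)^{2} = -14668 - \left(-4 - 2145\right)^{2} = -14668 - \left(-2149\right)^{2} = -14668 - 4618201 = -4632869$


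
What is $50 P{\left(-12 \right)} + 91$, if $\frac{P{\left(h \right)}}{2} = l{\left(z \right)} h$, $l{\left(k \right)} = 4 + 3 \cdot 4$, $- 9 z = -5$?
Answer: $-19109$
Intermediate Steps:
$z = \frac{5}{9}$ ($z = \left(- \frac{1}{9}\right) \left(-5\right) = \frac{5}{9} \approx 0.55556$)
$l{\left(k \right)} = 16$ ($l{\left(k \right)} = 4 + 12 = 16$)
$P{\left(h \right)} = 32 h$ ($P{\left(h \right)} = 2 \cdot 16 h = 32 h$)
$50 P{\left(-12 \right)} + 91 = 50 \cdot 32 \left(-12\right) + 91 = 50 \left(-384\right) + 91 = -19200 + 91 = -19109$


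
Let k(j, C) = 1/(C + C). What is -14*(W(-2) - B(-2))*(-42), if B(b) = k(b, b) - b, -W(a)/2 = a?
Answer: 1323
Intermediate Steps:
k(j, C) = 1/(2*C)
W(a) = -2*a
B(b) = 1/(2*b) - b
-14*(W(-2) - B(-2))*(-42) = -14*(-2*(-2) - ((1/2)/(-2) - 1*(-2)))*(-42) = -14*(4 - ((1/2)*(-1/2) + 2))*(-42) = -14*(4 - (-1/4 + 2))*(-42) = -14*(4 - 1*7/4)*(-42) = -14*(4 - 7/4)*(-42) = -14*9/4*(-42) = -63/2*(-42) = 1323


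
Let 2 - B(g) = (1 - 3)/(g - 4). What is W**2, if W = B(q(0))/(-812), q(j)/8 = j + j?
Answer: 9/2637376 ≈ 3.4125e-6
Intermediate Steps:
q(j) = 16*j (q(j) = 8*(j + j) = 8*(2*j) = 16*j)
B(g) = 2 + 2/(-4 + g) (B(g) = 2 - (1 - 3)/(g - 4) = 2 - (-2)/(-4 + g) = 2 + 2/(-4 + g))
W = -3/1624 (W = (2*(-3 + 16*0)/(-4 + 16*0))/(-812) = (2*(-3 + 0)/(-4 + 0))*(-1/812) = (2*(-3)/(-4))*(-1/812) = (2*(-1/4)*(-3))*(-1/812) = (3/2)*(-1/812) = -3/1624 ≈ -0.0018473)
W**2 = (-3/1624)**2 = 9/2637376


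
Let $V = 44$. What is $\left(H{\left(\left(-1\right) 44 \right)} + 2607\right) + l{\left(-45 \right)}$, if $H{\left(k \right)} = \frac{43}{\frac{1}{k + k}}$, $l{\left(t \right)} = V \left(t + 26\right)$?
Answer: $-2013$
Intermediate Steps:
$l{\left(t \right)} = 1144 + 44 t$ ($l{\left(t \right)} = 44 \left(t + 26\right) = 44 \left(26 + t\right) = 1144 + 44 t$)
$H{\left(k \right)} = 86 k$ ($H{\left(k \right)} = \frac{43}{\frac{1}{2 k}} = \frac{43}{\frac{1}{2} \frac{1}{k}} = 43 \cdot 2 k = 86 k$)
$\left(H{\left(\left(-1\right) 44 \right)} + 2607\right) + l{\left(-45 \right)} = \left(86 \left(\left(-1\right) 44\right) + 2607\right) + \left(1144 + 44 \left(-45\right)\right) = \left(86 \left(-44\right) + 2607\right) + \left(1144 - 1980\right) = \left(-3784 + 2607\right) - 836 = -1177 - 836 = -2013$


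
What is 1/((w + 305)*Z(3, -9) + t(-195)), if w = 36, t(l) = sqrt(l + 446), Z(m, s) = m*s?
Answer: -9207/84768598 - sqrt(251)/84768598 ≈ -0.00010880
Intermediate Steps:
t(l) = sqrt(446 + l)
1/((w + 305)*Z(3, -9) + t(-195)) = 1/((36 + 305)*(3*(-9)) + sqrt(446 - 195)) = 1/(341*(-27) + sqrt(251)) = 1/(-9207 + sqrt(251))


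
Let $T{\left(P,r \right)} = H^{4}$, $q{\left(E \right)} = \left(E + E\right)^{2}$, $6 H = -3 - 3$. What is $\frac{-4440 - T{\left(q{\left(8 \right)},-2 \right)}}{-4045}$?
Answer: $\frac{4441}{4045} \approx 1.0979$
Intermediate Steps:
$H = -1$ ($H = \frac{-3 - 3}{6} = \frac{1}{6} \left(-6\right) = -1$)
$q{\left(E \right)} = 4 E^{2}$ ($q{\left(E \right)} = \left(2 E\right)^{2} = 4 E^{2}$)
$T{\left(P,r \right)} = 1$ ($T{\left(P,r \right)} = \left(-1\right)^{4} = 1$)
$\frac{-4440 - T{\left(q{\left(8 \right)},-2 \right)}}{-4045} = \frac{-4440 - 1}{-4045} = \left(-4440 - 1\right) \left(- \frac{1}{4045}\right) = \left(-4441\right) \left(- \frac{1}{4045}\right) = \frac{4441}{4045}$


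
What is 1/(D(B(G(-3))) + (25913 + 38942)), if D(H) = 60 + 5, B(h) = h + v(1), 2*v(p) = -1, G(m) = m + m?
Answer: 1/64920 ≈ 1.5404e-5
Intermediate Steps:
G(m) = 2*m
v(p) = -½ (v(p) = (½)*(-1) = -½)
B(h) = -½ + h (B(h) = h - ½ = -½ + h)
D(H) = 65
1/(D(B(G(-3))) + (25913 + 38942)) = 1/(65 + (25913 + 38942)) = 1/(65 + 64855) = 1/64920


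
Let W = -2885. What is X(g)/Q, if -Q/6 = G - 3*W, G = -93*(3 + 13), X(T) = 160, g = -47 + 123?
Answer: -80/21501 ≈ -0.0037208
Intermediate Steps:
g = 76
G = -1488 (G = -93*16 = -1488)
Q = -43002 (Q = -6*(-1488 - 3*(-2885)) = -6*(-1488 - 1*(-8655)) = -6*(-1488 + 8655) = -6*7167 = -43002)
X(g)/Q = 160/(-43002) = 160*(-1/43002) = -80/21501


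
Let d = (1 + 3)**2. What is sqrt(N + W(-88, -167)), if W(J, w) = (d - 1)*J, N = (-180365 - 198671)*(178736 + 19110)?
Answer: 4*I*sqrt(4686922361) ≈ 2.7384e+5*I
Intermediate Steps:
N = -74990756456 (N = -379036*197846 = -74990756456)
d = 16 (d = 4**2 = 16)
W(J, w) = 15*J (W(J, w) = (16 - 1)*J = 15*J)
sqrt(N + W(-88, -167)) = sqrt(-74990756456 + 15*(-88)) = sqrt(-74990756456 - 1320) = sqrt(-74990757776) = 4*I*sqrt(4686922361)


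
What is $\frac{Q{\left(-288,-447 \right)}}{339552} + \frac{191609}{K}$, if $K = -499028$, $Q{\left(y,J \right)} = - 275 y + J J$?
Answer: $\frac{2060335669}{4706832096} \approx 0.43773$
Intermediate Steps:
$Q{\left(y,J \right)} = J^{2} - 275 y$ ($Q{\left(y,J \right)} = - 275 y + J^{2} = J^{2} - 275 y$)
$\frac{Q{\left(-288,-447 \right)}}{339552} + \frac{191609}{K} = \frac{\left(-447\right)^{2} - -79200}{339552} + \frac{191609}{-499028} = \left(199809 + 79200\right) \frac{1}{339552} + 191609 \left(- \frac{1}{499028}\right) = 279009 \cdot \frac{1}{339552} - \frac{191609}{499028} = \frac{31001}{37728} - \frac{191609}{499028} = \frac{2060335669}{4706832096}$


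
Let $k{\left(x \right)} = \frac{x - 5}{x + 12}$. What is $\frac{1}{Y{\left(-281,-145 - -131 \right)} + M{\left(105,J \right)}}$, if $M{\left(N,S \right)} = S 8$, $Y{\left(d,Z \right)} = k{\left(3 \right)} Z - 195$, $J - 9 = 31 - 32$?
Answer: $- \frac{15}{1937} \approx -0.0077439$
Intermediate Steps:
$J = 8$ ($J = 9 + \left(31 - 32\right) = 9 - 1 = 8$)
$k{\left(x \right)} = \frac{-5 + x}{12 + x}$
$Y{\left(d,Z \right)} = -195 - \frac{2 Z}{15}$ ($Y{\left(d,Z \right)} = \frac{-5 + 3}{12 + 3} Z - 195 = \frac{1}{15} \left(-2\right) Z - 195 = - \frac{2 Z}{15} - 195 = -195 - \frac{2 Z}{15}$)
$M{\left(N,S \right)} = 8 S$
$\frac{1}{Y{\left(-281,-145 - -131 \right)} + M{\left(105,J \right)}} = \frac{1}{\left(-195 - \frac{2 \left(-145 - -131\right)}{15}\right) + 8 \cdot 8} = \frac{1}{\left(-195 - \frac{2 \left(-145 + 131\right)}{15}\right) + 64} = \frac{1}{\left(-195 - - \frac{28}{15}\right) + 64} = \frac{1}{\left(-195 + \frac{28}{15}\right) + 64} = \frac{1}{- \frac{2897}{15} + 64} = \frac{1}{- \frac{1937}{15}} = - \frac{15}{1937}$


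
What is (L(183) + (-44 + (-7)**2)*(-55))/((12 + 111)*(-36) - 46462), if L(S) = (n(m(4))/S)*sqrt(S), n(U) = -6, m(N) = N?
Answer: 55/10178 + sqrt(183)/1552145 ≈ 0.0054125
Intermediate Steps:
L(S) = -6/sqrt(S) (L(S) = (-6/S)*sqrt(S) = -6/sqrt(S))
(L(183) + (-44 + (-7)**2)*(-55))/((12 + 111)*(-36) - 46462) = (-2*sqrt(183)/61 + (-44 + (-7)**2)*(-55))/((12 + 111)*(-36) - 46462) = (-2*sqrt(183)/61 + (-44 + 49)*(-55))/(123*(-36) - 46462) = (-2*sqrt(183)/61 + 5*(-55))/(-4428 - 46462) = (-2*sqrt(183)/61 - 275)/(-50890) = (-275 - 2*sqrt(183)/61)*(-1/50890) = 55/10178 + sqrt(183)/1552145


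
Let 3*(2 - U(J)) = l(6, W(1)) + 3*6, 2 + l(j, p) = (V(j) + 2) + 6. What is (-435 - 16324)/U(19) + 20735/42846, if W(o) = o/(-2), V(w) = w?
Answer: 359110997/171384 ≈ 2095.4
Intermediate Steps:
W(o) = -o/2 (W(o) = o*(-1/2) = -o/2)
l(j, p) = 6 + j (l(j, p) = -2 + ((j + 2) + 6) = -2 + ((2 + j) + 6) = -2 + (8 + j) = 6 + j)
U(J) = -8 (U(J) = 2 - ((6 + 6) + 3*6)/3 = 2 - (12 + 18)/3 = 2 - 1/3*30 = 2 - 10 = -8)
(-435 - 16324)/U(19) + 20735/42846 = (-435 - 16324)/(-8) + 20735/42846 = -16759*(-1/8) + 20735*(1/42846) = 16759/8 + 20735/42846 = 359110997/171384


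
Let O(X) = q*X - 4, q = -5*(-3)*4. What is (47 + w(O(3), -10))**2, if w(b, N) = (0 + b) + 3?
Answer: 51076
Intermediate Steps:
q = 60 (q = 15*4 = 60)
O(X) = -4 + 60*X (O(X) = 60*X - 4 = -4 + 60*X)
w(b, N) = 3 + b (w(b, N) = b + 3 = 3 + b)
(47 + w(O(3), -10))**2 = (47 + (3 + (-4 + 60*3)))**2 = (47 + (3 + (-4 + 180)))**2 = (47 + (3 + 176))**2 = (47 + 179)**2 = 226**2 = 51076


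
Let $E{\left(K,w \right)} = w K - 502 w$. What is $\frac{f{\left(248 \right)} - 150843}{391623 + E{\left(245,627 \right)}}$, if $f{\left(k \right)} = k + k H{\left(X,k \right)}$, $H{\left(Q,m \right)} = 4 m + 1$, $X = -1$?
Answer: $\frac{95669}{230484} \approx 0.41508$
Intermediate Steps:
$E{\left(K,w \right)} = - 502 w + K w$ ($E{\left(K,w \right)} = K w - 502 w = - 502 w + K w$)
$H{\left(Q,m \right)} = 1 + 4 m$
$f{\left(k \right)} = k + k \left(1 + 4 k\right)$
$\frac{f{\left(248 \right)} - 150843}{391623 + E{\left(245,627 \right)}} = \frac{2 \cdot 248 \left(1 + 2 \cdot 248\right) - 150843}{391623 + 627 \left(-502 + 245\right)} = \frac{2 \cdot 248 \left(1 + 496\right) - 150843}{391623 + 627 \left(-257\right)} = \frac{2 \cdot 248 \cdot 497 - 150843}{391623 - 161139} = \frac{246512 - 150843}{230484} = 95669 \cdot \frac{1}{230484} = \frac{95669}{230484}$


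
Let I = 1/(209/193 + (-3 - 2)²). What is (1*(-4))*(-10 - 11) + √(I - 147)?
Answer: 84 + I*√3724178370/5034 ≈ 84.0 + 12.123*I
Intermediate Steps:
I = 193/5034 (I = 1/(209*(1/193) + (-5)²) = 1/(209/193 + 25) = 1/(5034/193) = 193/5034 ≈ 0.038339)
(1*(-4))*(-10 - 11) + √(I - 147) = (1*(-4))*(-10 - 11) + √(193/5034 - 147) = -4*(-21) + √(-739805/5034) = 84 + I*√3724178370/5034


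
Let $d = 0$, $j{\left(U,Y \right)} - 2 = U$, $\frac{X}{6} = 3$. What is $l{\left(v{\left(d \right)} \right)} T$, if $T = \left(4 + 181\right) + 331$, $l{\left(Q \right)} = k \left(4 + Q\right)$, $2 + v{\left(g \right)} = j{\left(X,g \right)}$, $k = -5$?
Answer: $-56760$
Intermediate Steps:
$X = 18$ ($X = 6 \cdot 3 = 18$)
$j{\left(U,Y \right)} = 2 + U$
$v{\left(g \right)} = 18$ ($v{\left(g \right)} = -2 + \left(2 + 18\right) = -2 + 20 = 18$)
$l{\left(Q \right)} = -20 - 5 Q$ ($l{\left(Q \right)} = - 5 \left(4 + Q\right) = -20 - 5 Q$)
$T = 516$ ($T = 185 + 331 = 516$)
$l{\left(v{\left(d \right)} \right)} T = \left(-20 - 90\right) 516 = \left(-110\right) 516 = -56760$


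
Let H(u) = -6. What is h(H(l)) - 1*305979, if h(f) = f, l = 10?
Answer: -305985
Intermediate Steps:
h(H(l)) - 1*305979 = -6 - 1*305979 = -6 - 305979 = -305985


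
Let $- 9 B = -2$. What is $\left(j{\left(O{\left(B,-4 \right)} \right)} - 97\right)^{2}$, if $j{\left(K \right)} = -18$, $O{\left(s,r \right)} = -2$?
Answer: $13225$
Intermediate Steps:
$B = \frac{2}{9}$ ($B = \left(- \frac{1}{9}\right) \left(-2\right) = \frac{2}{9} \approx 0.22222$)
$\left(j{\left(O{\left(B,-4 \right)} \right)} - 97\right)^{2} = \left(-18 - 97\right)^{2} = \left(-115\right)^{2} = 13225$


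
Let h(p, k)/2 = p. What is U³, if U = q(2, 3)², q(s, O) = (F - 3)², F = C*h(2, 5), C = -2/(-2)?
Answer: 1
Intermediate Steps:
h(p, k) = 2*p
C = 1 (C = -2*(-½) = 1)
F = 4 (F = 1*(2*2) = 1*4 = 4)
q(s, O) = 1 (q(s, O) = (4 - 3)² = 1² = 1)
U = 1 (U = 1² = 1)
U³ = 1³ = 1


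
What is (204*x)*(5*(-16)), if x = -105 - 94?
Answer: 3247680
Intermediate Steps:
x = -199
(204*x)*(5*(-16)) = (204*(-199))*(5*(-16)) = -40596*(-80) = 3247680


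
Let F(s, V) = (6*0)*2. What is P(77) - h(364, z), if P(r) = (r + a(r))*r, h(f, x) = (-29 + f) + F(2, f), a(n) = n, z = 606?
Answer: 11523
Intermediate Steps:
F(s, V) = 0 (F(s, V) = 0*2 = 0)
h(f, x) = -29 + f (h(f, x) = (-29 + f) + 0 = -29 + f)
P(r) = 2*r² (P(r) = (r + r)*r = (2*r)*r = 2*r²)
P(77) - h(364, z) = 2*77² - (-29 + 364) = 2*5929 - 1*335 = 11858 - 335 = 11523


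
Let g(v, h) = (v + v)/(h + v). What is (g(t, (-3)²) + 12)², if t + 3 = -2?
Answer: 361/4 ≈ 90.250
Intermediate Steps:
t = -5 (t = -3 - 2 = -5)
g(v, h) = 2*v/(h + v) (g(v, h) = (2*v)/(h + v) = 2*v/(h + v))
(g(t, (-3)²) + 12)² = (2*(-5)/((-3)² - 5) + 12)² = (2*(-5)/(9 - 5) + 12)² = (2*(-5)/4 + 12)² = (2*(-5)*(¼) + 12)² = (-5/2 + 12)² = (19/2)² = 361/4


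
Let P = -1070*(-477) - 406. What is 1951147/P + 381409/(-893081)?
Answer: 221145689493/65065288672 ≈ 3.3988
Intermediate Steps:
P = 509984 (P = 510390 - 406 = 509984)
1951147/P + 381409/(-893081) = 1951147/509984 + 381409/(-893081) = 1951147*(1/509984) + 381409*(-1/893081) = 1951147/509984 - 54487/127583 = 221145689493/65065288672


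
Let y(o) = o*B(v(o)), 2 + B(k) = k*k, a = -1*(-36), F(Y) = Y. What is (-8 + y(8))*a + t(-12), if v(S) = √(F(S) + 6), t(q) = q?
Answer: 3156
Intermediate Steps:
a = 36
v(S) = √(6 + S) (v(S) = √(S + 6) = √(6 + S))
B(k) = -2 + k² (B(k) = -2 + k*k = -2 + k²)
y(o) = o*(4 + o) (y(o) = o*(-2 + (√(6 + o))²) = o*(-2 + (6 + o)) = o*(4 + o))
(-8 + y(8))*a + t(-12) = (-8 + 8*(4 + 8))*36 - 12 = (-8 + 8*12)*36 - 12 = (-8 + 96)*36 - 12 = 88*36 - 12 = 3168 - 12 = 3156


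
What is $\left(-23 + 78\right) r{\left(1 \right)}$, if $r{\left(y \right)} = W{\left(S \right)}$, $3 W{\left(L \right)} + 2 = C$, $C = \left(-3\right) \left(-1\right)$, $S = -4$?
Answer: $\frac{55}{3} \approx 18.333$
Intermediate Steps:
$C = 3$
$W{\left(L \right)} = \frac{1}{3}$ ($W{\left(L \right)} = - \frac{2}{3} + \frac{1}{3} \cdot 3 = - \frac{2}{3} + 1 = \frac{1}{3}$)
$r{\left(y \right)} = \frac{1}{3}$
$\left(-23 + 78\right) r{\left(1 \right)} = \left(-23 + 78\right) \frac{1}{3} = 55 \cdot \frac{1}{3} = \frac{55}{3}$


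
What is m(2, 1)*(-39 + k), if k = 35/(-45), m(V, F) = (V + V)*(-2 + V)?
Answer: 0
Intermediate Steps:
m(V, F) = 2*V*(-2 + V) (m(V, F) = (2*V)*(-2 + V) = 2*V*(-2 + V))
k = -7/9 (k = 35*(-1/45) = -7/9 ≈ -0.77778)
m(2, 1)*(-39 + k) = (2*2*(-2 + 2))*(-39 - 7/9) = (2*2*0)*(-358/9) = 0*(-358/9) = 0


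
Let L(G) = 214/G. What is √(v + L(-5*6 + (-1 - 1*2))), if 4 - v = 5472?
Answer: I*√5961714/33 ≈ 73.99*I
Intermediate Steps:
v = -5468 (v = 4 - 1*5472 = 4 - 5472 = -5468)
√(v + L(-5*6 + (-1 - 1*2))) = √(-5468 + 214/(-5*6 + (-1 - 1*2))) = √(-5468 + 214/(-30 + (-1 - 2))) = √(-5468 + 214/(-30 - 3)) = √(-5468 + 214/(-33)) = √(-5468 + 214*(-1/33)) = √(-5468 - 214/33) = √(-180658/33) = I*√5961714/33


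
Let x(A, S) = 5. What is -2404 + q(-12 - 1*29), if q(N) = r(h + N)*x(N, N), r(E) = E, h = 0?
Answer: -2609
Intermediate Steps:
q(N) = 5*N (q(N) = (0 + N)*5 = N*5 = 5*N)
-2404 + q(-12 - 1*29) = -2404 + 5*(-12 - 1*29) = -2404 + 5*(-12 - 29) = -2404 + 5*(-41) = -2404 - 205 = -2609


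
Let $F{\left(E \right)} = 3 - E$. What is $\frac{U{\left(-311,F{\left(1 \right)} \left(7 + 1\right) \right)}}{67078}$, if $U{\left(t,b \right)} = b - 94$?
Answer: $- \frac{39}{33539} \approx -0.0011628$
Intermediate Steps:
$U{\left(t,b \right)} = -94 + b$
$\frac{U{\left(-311,F{\left(1 \right)} \left(7 + 1\right) \right)}}{67078} = \frac{-94 + \left(3 - 1\right) \left(7 + 1\right)}{67078} = \left(-94 + \left(3 - 1\right) 8\right) \frac{1}{67078} = \left(-94 + 2 \cdot 8\right) \frac{1}{67078} = \left(-94 + 16\right) \frac{1}{67078} = \left(-78\right) \frac{1}{67078} = - \frac{39}{33539}$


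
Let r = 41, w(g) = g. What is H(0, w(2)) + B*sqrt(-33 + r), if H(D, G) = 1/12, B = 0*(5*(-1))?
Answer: 1/12 ≈ 0.083333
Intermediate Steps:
B = 0 (B = 0*(-5) = 0)
H(D, G) = 1/12
H(0, w(2)) + B*sqrt(-33 + r) = 1/12 + 0*sqrt(-33 + 41) = 1/12 + 0*sqrt(8) = 1/12 + 0*(2*sqrt(2)) = 1/12 + 0 = 1/12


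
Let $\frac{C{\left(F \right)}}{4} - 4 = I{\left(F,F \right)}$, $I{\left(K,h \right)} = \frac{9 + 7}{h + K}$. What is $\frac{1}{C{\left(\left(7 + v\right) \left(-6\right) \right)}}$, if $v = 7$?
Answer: $\frac{21}{328} \approx 0.064024$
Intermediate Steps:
$I{\left(K,h \right)} = \frac{16}{K + h}$
$C{\left(F \right)} = 16 + \frac{32}{F}$ ($C{\left(F \right)} = 16 + 4 \frac{16}{F + F} = 16 + 4 \frac{16}{2 F} = 16 + 4 \cdot 16 \frac{1}{2 F} = 16 + 4 \frac{8}{F} = 16 + \frac{32}{F}$)
$\frac{1}{C{\left(\left(7 + v\right) \left(-6\right) \right)}} = \frac{1}{16 + \frac{32}{\left(7 + 7\right) \left(-6\right)}} = \frac{1}{16 + \frac{32}{14 \left(-6\right)}} = \frac{1}{16 + \frac{32}{-84}} = \frac{1}{16 + 32 \left(- \frac{1}{84}\right)} = \frac{1}{16 - \frac{8}{21}} = \frac{1}{\frac{328}{21}} = \frac{21}{328}$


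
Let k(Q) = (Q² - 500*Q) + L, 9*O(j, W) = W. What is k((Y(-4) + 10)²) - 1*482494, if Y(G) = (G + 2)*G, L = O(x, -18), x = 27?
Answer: -539520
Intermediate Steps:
O(j, W) = W/9
L = -2 (L = (⅑)*(-18) = -2)
Y(G) = G*(2 + G) (Y(G) = (2 + G)*G = G*(2 + G))
k(Q) = -2 + Q² - 500*Q (k(Q) = (Q² - 500*Q) - 2 = -2 + Q² - 500*Q)
k((Y(-4) + 10)²) - 1*482494 = (-2 + ((-4*(2 - 4) + 10)²)² - 500*(-4*(2 - 4) + 10)²) - 1*482494 = (-2 + ((-4*(-2) + 10)²)² - 500*(-4*(-2) + 10)²) - 482494 = (-2 + ((8 + 10)²)² - 500*(8 + 10)²) - 482494 = (-2 + (18²)² - 500*18²) - 482494 = (-2 + 324² - 500*324) - 482494 = (-2 + 104976 - 162000) - 482494 = -57026 - 482494 = -539520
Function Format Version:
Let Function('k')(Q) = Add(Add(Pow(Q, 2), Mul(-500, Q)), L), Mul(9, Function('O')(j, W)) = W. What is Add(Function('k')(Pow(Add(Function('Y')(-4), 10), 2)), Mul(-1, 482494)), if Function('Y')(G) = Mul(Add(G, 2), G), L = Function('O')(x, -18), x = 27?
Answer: -539520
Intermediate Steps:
Function('O')(j, W) = Mul(Rational(1, 9), W)
L = -2 (L = Mul(Rational(1, 9), -18) = -2)
Function('Y')(G) = Mul(G, Add(2, G)) (Function('Y')(G) = Mul(Add(2, G), G) = Mul(G, Add(2, G)))
Function('k')(Q) = Add(-2, Pow(Q, 2), Mul(-500, Q)) (Function('k')(Q) = Add(Add(Pow(Q, 2), Mul(-500, Q)), -2) = Add(-2, Pow(Q, 2), Mul(-500, Q)))
Add(Function('k')(Pow(Add(Function('Y')(-4), 10), 2)), Mul(-1, 482494)) = Add(Add(-2, Pow(Pow(Add(Mul(-4, Add(2, -4)), 10), 2), 2), Mul(-500, Pow(Add(Mul(-4, Add(2, -4)), 10), 2))), Mul(-1, 482494)) = Add(Add(-2, Pow(Pow(Add(Mul(-4, -2), 10), 2), 2), Mul(-500, Pow(Add(Mul(-4, -2), 10), 2))), -482494) = Add(Add(-2, Pow(Pow(Add(8, 10), 2), 2), Mul(-500, Pow(Add(8, 10), 2))), -482494) = Add(Add(-2, Pow(Pow(18, 2), 2), Mul(-500, Pow(18, 2))), -482494) = Add(Add(-2, Pow(324, 2), Mul(-500, 324)), -482494) = Add(Add(-2, 104976, -162000), -482494) = Add(-57026, -482494) = -539520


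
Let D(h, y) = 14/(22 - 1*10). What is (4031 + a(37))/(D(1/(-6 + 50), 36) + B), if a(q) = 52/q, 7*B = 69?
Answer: 6266358/17131 ≈ 365.79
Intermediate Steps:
B = 69/7 (B = (1/7)*69 = 69/7 ≈ 9.8571)
D(h, y) = 7/6 (D(h, y) = 14/(22 - 10) = 14/12 = 14*(1/12) = 7/6)
(4031 + a(37))/(D(1/(-6 + 50), 36) + B) = (4031 + 52/37)/(7/6 + 69/7) = (4031 + 52*(1/37))/(463/42) = (4031 + 52/37)*(42/463) = (149199/37)*(42/463) = 6266358/17131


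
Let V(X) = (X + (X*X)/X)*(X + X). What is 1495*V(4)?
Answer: 95680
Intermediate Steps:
V(X) = 4*X**2 (V(X) = (X + X**2/X)*(2*X) = (X + X)*(2*X) = (2*X)*(2*X) = 4*X**2)
1495*V(4) = 1495*(4*4**2) = 1495*(4*16) = 1495*64 = 95680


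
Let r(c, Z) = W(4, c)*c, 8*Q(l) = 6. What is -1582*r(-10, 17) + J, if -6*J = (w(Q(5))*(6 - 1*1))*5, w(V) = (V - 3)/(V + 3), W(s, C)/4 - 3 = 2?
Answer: 632805/2 ≈ 3.1640e+5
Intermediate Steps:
W(s, C) = 20 (W(s, C) = 12 + 4*2 = 12 + 8 = 20)
Q(l) = ¾ (Q(l) = (⅛)*6 = ¾)
w(V) = (-3 + V)/(3 + V)
r(c, Z) = 20*c
J = 5/2 (J = -((-3 + ¾)/(3 + ¾))*(6 - 1*1)*5/6 = -(-9/4/(15/4))*(6 - 1)*5/6 = -((4/15)*(-9/4))*5*5/6 = -(-⅗*5)*5/6 = -(-1)*5/2 = -⅙*(-15) = 5/2 ≈ 2.5000)
-1582*r(-10, 17) + J = -31640*(-10) + 5/2 = -1582*(-200) + 5/2 = 316400 + 5/2 = 632805/2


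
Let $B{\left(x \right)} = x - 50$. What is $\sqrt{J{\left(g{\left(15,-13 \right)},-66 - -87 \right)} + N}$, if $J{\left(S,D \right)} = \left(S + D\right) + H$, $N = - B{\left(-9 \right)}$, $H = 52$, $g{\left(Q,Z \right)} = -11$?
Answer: $11$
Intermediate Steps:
$B{\left(x \right)} = -50 + x$ ($B{\left(x \right)} = x - 50 = -50 + x$)
$N = 59$ ($N = - (-50 - 9) = \left(-1\right) \left(-59\right) = 59$)
$J{\left(S,D \right)} = 52 + D + S$ ($J{\left(S,D \right)} = \left(S + D\right) + 52 = \left(D + S\right) + 52 = 52 + D + S$)
$\sqrt{J{\left(g{\left(15,-13 \right)},-66 - -87 \right)} + N} = \sqrt{\left(52 - -21 - 11\right) + 59} = \sqrt{\left(52 + \left(-66 + 87\right) - 11\right) + 59} = \sqrt{\left(52 + 21 - 11\right) + 59} = \sqrt{62 + 59} = \sqrt{121} = 11$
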